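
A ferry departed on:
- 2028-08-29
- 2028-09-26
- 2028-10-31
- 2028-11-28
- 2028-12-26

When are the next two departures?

2029-01-30, 2029-02-27

All Tuesdays; the gaps (28, 35, 28, 28) vary with month length.
This is the last Tuesday of each month.
January 2029 ends with Tuesday 2029-01-30.
Last Tuesday of February 2029: 2029-02-27.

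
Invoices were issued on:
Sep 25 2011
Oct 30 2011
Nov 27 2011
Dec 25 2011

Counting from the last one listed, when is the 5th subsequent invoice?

These are Sundays with 35, 28, 28-day gaps.
Each is the final Sunday of its month — Oct 30 2011 is past the 28th, so '4th Sunday' doesn't fit.
Last Sunday of January 2012: Jan 29 2012.
February 2012 ends with Sunday Feb 26 2012.
Last Sunday of March 2012: Mar 25 2012.
Last Sunday of April 2012: Apr 29 2012.
May 2012 ends with Sunday May 27 2012.

May 27 2012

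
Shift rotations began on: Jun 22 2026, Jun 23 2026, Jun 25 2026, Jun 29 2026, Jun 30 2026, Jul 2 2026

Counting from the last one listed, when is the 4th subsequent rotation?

Jul 13 2026

The gap pattern 1, 2, 4, 1, 2 repeats every 3 events.
These are the Mondays, Tuesdays and Thursdays of each week.
The following Monday is Jul 6 2026.
The following Tuesday is Jul 7 2026.
Next Thursday: Jul 9 2026.
Next Monday: Jul 13 2026.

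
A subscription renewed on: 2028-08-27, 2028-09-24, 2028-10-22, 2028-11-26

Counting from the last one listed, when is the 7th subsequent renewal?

2029-06-24

These are Sundays at 28- or 35-day spacing (28, 28, 35).
The pattern: 4th Sunday of the month.
December 2028 — 4th Sunday is 2028-12-24.
4th Sunday of January 2029: 2029-01-28.
4th Sunday of February 2029: 2029-02-25.
4th Sunday of March 2029: 2029-03-25.
April 2029 — 4th Sunday is 2029-04-22.
4th Sunday of May 2029: 2029-05-27.
4th Sunday of June 2029: 2029-06-24.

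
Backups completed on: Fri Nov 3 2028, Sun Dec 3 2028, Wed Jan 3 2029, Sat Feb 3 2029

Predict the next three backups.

Sat Mar 3 2029, Tue Apr 3 2029, Thu May 3 2029

Gaps: 30, 31, 31 days — not constant. Every event is on the 3rd of the month.
Pattern: the 3rd of each month.
Next: March 2029 → Sat Mar 3 2029.
Next: April 2029 → Tue Apr 3 2029.
Next: May 2029 → Thu May 3 2029.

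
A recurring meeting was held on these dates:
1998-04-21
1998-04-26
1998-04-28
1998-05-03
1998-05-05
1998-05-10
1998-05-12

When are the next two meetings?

1998-05-17, 1998-05-19

The gap pattern 5, 2, 5, 2, 5, 2 repeats every 2 events.
These are the Tuesdays and Sundays of each week.
The following Sunday is 1998-05-17.
Next Tuesday: 1998-05-19.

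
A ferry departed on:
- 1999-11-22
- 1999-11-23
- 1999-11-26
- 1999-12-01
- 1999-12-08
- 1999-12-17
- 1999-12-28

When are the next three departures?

Intervals are 1, 3, 5, 7, 9, 11 days — an arithmetic progression with common difference 2.
Next gap: 13 days. 1999-12-28 + 13 days = 2000-01-10.
Next gap: 15 days. 2000-01-10 + 15 days = 2000-01-25.
Next gap: 17 days. 2000-01-25 + 17 days = 2000-02-11.

2000-01-10, 2000-01-25, 2000-02-11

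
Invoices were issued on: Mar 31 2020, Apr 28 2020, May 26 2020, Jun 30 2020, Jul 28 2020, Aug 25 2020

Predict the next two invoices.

Sep 29 2020, Oct 27 2020

Every date is a Tuesday; gaps 28, 28, 35, 28, 28 days.
Each is the last Tuesday of its month (at least one falls on the 29th or later, ruling out '4th Tuesday').
Last Tuesday of September 2020: Sep 29 2020.
Last Tuesday of October 2020: Oct 27 2020.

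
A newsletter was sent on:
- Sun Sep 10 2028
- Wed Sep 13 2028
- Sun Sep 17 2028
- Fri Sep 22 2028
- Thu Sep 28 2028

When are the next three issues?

Thu Oct 5 2028, Fri Oct 13 2028, Sun Oct 22 2028

The spacing grows by 1 each time: 3, 4, 5, 6 days.
Next gap: 7 days. Thu Sep 28 2028 + 7 days = Thu Oct 5 2028.
Next gap: 8 days. Thu Oct 5 2028 + 8 days = Fri Oct 13 2028.
Next gap: 9 days. Fri Oct 13 2028 + 9 days = Sun Oct 22 2028.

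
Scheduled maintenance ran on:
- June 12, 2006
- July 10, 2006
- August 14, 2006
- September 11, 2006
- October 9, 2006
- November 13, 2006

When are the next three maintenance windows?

December 11, 2006; January 8, 2007; February 12, 2007

Gaps: 28, 35, 28, 28, 35 days — a mix of 28 and 35. Every date is a Monday.
Each is the 2nd Monday of its month.
2nd Monday of December 2006: December 11, 2006.
2nd Monday of January 2007: January 8, 2007.
February 2007 — 2nd Monday is February 12, 2007.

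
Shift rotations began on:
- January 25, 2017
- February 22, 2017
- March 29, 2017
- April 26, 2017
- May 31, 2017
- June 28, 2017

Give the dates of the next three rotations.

July 26, 2017; August 30, 2017; September 27, 2017

These are Wednesdays with 28, 35, 28, 35, 28-day gaps.
Each is the final Wednesday of its month — March 29, 2017 is past the 28th, so '4th Wednesday' doesn't fit.
July 2017 ends with Wednesday July 26, 2017.
August 2017 ends with Wednesday August 30, 2017.
Last Wednesday of September 2017: September 27, 2017.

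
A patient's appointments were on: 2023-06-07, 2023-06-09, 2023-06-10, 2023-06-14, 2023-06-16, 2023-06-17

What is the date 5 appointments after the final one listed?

The gap pattern 2, 1, 4, 2, 1 repeats every 3 events.
These are the Wednesdays, Fridays and Saturdays of each week.
Next Wednesday: 2023-06-21.
Next Friday: 2023-06-23.
The following Saturday is 2023-06-24.
The following Wednesday is 2023-06-28.
The following Friday is 2023-06-30.

2023-06-30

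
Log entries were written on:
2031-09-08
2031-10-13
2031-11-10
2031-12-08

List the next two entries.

All dates are Mondays, 35, 28, 28 days apart.
Specifically, the 2nd Monday of each month.
2nd Monday of January 2032: 2032-01-12.
2nd Monday of February 2032: 2032-02-09.

2032-01-12, 2032-02-09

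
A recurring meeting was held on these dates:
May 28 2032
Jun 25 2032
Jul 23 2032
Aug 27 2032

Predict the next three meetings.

Gaps: 28, 28, 35 days — a mix of 28 and 35. Every date is a Friday.
Each is the 4th Friday of its month.
September 2032 — 4th Friday is Sep 24 2032.
4th Friday of October 2032: Oct 22 2032.
November 2032 — 4th Friday is Nov 26 2032.

Sep 24 2032, Oct 22 2032, Nov 26 2032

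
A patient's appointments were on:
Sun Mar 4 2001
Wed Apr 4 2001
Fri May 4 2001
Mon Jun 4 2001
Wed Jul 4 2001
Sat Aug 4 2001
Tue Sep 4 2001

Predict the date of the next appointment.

Each date is the 4th; the gaps (31, 30, 31, 30, 31, 31) track the month lengths.
The rule is the 4th of each month.
Next: October 2001 → Thu Oct 4 2001.

Thu Oct 4 2001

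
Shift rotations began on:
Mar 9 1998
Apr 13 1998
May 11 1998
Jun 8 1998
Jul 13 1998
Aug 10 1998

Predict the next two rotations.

All dates are Mondays, 35, 28, 28, 35, 28 days apart.
Specifically, the 2nd Monday of each month.
2nd Monday of September 1998: Sep 14 1998.
2nd Monday of October 1998: Oct 12 1998.

Sep 14 1998, Oct 12 1998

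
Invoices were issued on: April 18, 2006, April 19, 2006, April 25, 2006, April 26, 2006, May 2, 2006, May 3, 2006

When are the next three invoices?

Gaps: 1, 6, 1, 6, 1 days — not constant, but cyclic with period 2.
The events fall on every Tuesday and Wednesday.
Next Tuesday: May 9, 2006.
Next Wednesday: May 10, 2006.
Next Tuesday: May 16, 2006.

May 9, 2006; May 10, 2006; May 16, 2006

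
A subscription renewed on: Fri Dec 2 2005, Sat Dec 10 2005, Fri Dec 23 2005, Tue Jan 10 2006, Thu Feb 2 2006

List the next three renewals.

Intervals are 8, 13, 18, 23 days — an arithmetic progression with common difference 5.
Next gap: 28 days. Thu Feb 2 2006 + 28 days = Thu Mar 2 2006.
Next gap: 33 days. Thu Mar 2 2006 + 33 days = Tue Apr 4 2006.
Next gap: 38 days. Tue Apr 4 2006 + 38 days = Fri May 12 2006.

Thu Mar 2 2006, Tue Apr 4 2006, Fri May 12 2006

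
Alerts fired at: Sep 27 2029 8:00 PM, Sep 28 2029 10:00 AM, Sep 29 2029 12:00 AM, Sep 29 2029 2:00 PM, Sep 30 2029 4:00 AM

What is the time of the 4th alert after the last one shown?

Oct 2 2029 12:00 PM

Gaps: 14, 14, 14, 14 hours — each event is 14 hours after the previous one.
Sep 30 2029 4:00 AM + 14 h = Sep 30 2029 6:00 PM.
Sep 30 2029 6:00 PM + 14 h = Oct 1 2029 8:00 AM.
Oct 1 2029 8:00 AM + 14 h = Oct 1 2029 10:00 PM.
Oct 1 2029 10:00 PM + 14 h = Oct 2 2029 12:00 PM.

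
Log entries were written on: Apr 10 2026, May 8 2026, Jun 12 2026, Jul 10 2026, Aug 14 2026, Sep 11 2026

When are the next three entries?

Oct 9 2026, Nov 13 2026, Dec 11 2026

These are Fridays at 28- or 35-day spacing (28, 35, 28, 35, 28).
The pattern: 2nd Friday of the month.
2nd Friday of October 2026: Oct 9 2026.
2nd Friday of November 2026: Nov 13 2026.
2nd Friday of December 2026: Dec 11 2026.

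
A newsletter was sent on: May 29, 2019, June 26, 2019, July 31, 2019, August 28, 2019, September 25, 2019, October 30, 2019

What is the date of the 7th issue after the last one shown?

May 27, 2020

These are Wednesdays with 28, 35, 28, 28, 35-day gaps.
Each is the final Wednesday of its month — May 29, 2019 is past the 28th, so '4th Wednesday' doesn't fit.
November 2019 ends with Wednesday November 27, 2019.
Last Wednesday of December 2019: December 25, 2019.
Last Wednesday of January 2020: January 29, 2020.
Last Wednesday of February 2020: February 26, 2020.
March 2020 ends with Wednesday March 25, 2020.
Last Wednesday of April 2020: April 29, 2020.
May 2020 ends with Wednesday May 27, 2020.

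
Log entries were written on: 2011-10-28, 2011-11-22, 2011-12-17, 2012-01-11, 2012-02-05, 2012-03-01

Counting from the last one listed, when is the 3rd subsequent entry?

Every event comes 25 days after the last (25, 25, 25, 25, 25).
2012-03-01 + 25 days = 2012-03-26.
2012-03-26 + 25 days = 2012-04-20.
2012-04-20 + 25 days = 2012-05-15.

2012-05-15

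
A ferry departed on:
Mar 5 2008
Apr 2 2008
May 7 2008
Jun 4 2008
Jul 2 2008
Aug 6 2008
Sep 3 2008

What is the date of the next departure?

Gaps: 28, 35, 28, 28, 35, 28 days — a mix of 28 and 35. Every date is a Wednesday.
Each is the 1st Wednesday of its month.
1st Wednesday of October 2008: Oct 1 2008.

Oct 1 2008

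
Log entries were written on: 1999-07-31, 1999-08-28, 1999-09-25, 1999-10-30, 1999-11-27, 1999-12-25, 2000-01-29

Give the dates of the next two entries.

All Saturdays; the gaps (28, 28, 35, 28, 28, 35) vary with month length.
This is the last Saturday of each month.
Last Saturday of February 2000: 2000-02-26.
March 2000 ends with Saturday 2000-03-25.

2000-02-26, 2000-03-25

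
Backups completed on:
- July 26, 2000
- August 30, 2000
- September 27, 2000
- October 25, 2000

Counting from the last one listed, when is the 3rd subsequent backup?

These are Wednesdays with 35, 28, 28-day gaps.
Each is the final Wednesday of its month — August 30, 2000 is past the 28th, so '4th Wednesday' doesn't fit.
November 2000 ends with Wednesday November 29, 2000.
Last Wednesday of December 2000: December 27, 2000.
January 2001 ends with Wednesday January 31, 2001.

January 31, 2001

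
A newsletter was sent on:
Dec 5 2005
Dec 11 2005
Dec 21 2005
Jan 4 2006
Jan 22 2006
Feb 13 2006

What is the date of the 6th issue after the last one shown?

Intervals are 6, 10, 14, 18, 22 days — an arithmetic progression with common difference 4.
Next gap: 26 days. Feb 13 2006 + 26 days = Mar 11 2006.
Next gap: 30 days. Mar 11 2006 + 30 days = Apr 10 2006.
Next gap: 34 days. Apr 10 2006 + 34 days = May 14 2006.
Next gap: 38 days. May 14 2006 + 38 days = Jun 21 2006.
Next gap: 42 days. Jun 21 2006 + 42 days = Aug 2 2006.
Next gap: 46 days. Aug 2 2006 + 46 days = Sep 17 2006.

Sep 17 2006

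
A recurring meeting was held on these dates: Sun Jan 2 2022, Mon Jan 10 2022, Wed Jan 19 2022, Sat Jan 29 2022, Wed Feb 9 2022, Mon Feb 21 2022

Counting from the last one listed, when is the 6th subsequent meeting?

Wed May 25 2022

Intervals are 8, 9, 10, 11, 12 days — an arithmetic progression with common difference 1.
Next gap: 13 days. Mon Feb 21 2022 + 13 days = Sun Mar 6 2022.
Next gap: 14 days. Sun Mar 6 2022 + 14 days = Sun Mar 20 2022.
Next gap: 15 days. Sun Mar 20 2022 + 15 days = Mon Apr 4 2022.
Next gap: 16 days. Mon Apr 4 2022 + 16 days = Wed Apr 20 2022.
Next gap: 17 days. Wed Apr 20 2022 + 17 days = Sat May 7 2022.
Next gap: 18 days. Sat May 7 2022 + 18 days = Wed May 25 2022.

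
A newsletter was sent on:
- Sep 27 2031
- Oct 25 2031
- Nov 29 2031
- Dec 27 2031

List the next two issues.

Jan 31 2032, Feb 28 2032

These are Saturdays with 28, 35, 28-day gaps.
Each is the final Saturday of its month — Nov 29 2031 is past the 28th, so '4th Saturday' doesn't fit.
Last Saturday of January 2032: Jan 31 2032.
February 2032 ends with Saturday Feb 28 2032.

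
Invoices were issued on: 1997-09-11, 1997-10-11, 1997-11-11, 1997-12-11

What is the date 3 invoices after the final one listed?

The day-of-month is always 11 (30, 31, 30 days between events).
So this recurs on the 11th of each month.
Next: January 1998 → 1998-01-11.
Next: February 1998 → 1998-02-11.
March 1998: 1998-03-11.

1998-03-11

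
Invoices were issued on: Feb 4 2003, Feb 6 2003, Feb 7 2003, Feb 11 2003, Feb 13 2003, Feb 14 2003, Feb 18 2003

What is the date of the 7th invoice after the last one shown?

Every event lands on a Tuesday or Thursday or Friday (gaps cycle 2, 1, 4, 2, 1, 4).
So the schedule is: every Tuesday, Thursday and Friday.
Next Thursday: Feb 20 2003.
Next Friday: Feb 21 2003.
Next Tuesday: Feb 25 2003.
Next Thursday: Feb 27 2003.
Next Friday: Feb 28 2003.
The following Tuesday is Mar 4 2003.
The following Thursday is Mar 6 2003.

Mar 6 2003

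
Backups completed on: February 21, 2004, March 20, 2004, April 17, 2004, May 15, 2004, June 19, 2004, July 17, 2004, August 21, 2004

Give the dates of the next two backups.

Gaps: 28, 28, 28, 35, 28, 35 days — a mix of 28 and 35. Every date is a Saturday.
Each is the 3rd Saturday of its month.
September 2004 — 3rd Saturday is September 18, 2004.
October 2004 — 3rd Saturday is October 16, 2004.

September 18, 2004; October 16, 2004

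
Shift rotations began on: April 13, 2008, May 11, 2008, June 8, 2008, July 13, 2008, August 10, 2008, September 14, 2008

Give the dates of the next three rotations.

October 12, 2008; November 9, 2008; December 14, 2008

Gaps: 28, 28, 35, 28, 35 days — a mix of 28 and 35. Every date is a Sunday.
Each is the 2nd Sunday of its month.
2nd Sunday of October 2008: October 12, 2008.
November 2008 — 2nd Sunday is November 9, 2008.
2nd Sunday of December 2008: December 14, 2008.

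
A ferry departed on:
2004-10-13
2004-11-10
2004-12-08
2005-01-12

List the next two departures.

These are Wednesdays at 28- or 35-day spacing (28, 28, 35).
The pattern: 2nd Wednesday of the month.
February 2005 — 2nd Wednesday is 2005-02-09.
2nd Wednesday of March 2005: 2005-03-09.

2005-02-09, 2005-03-09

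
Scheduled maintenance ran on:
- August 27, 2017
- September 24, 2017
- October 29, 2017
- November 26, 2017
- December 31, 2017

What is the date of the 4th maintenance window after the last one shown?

April 29, 2018

All Sundays; the gaps (28, 35, 28, 35) vary with month length.
This is the last Sunday of each month.
January 2018 ends with Sunday January 28, 2018.
February 2018 ends with Sunday February 25, 2018.
Last Sunday of March 2018: March 25, 2018.
April 2018 ends with Sunday April 29, 2018.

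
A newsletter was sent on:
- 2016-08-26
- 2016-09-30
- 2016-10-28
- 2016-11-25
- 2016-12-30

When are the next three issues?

All Fridays; the gaps (35, 28, 28, 35) vary with month length.
This is the last Friday of each month.
January 2017 ends with Friday 2017-01-27.
Last Friday of February 2017: 2017-02-24.
March 2017 ends with Friday 2017-03-31.

2017-01-27, 2017-02-24, 2017-03-31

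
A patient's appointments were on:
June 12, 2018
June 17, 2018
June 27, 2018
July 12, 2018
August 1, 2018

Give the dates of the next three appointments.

Gaps: 5, 10, 15, 20 days — each gap is 5 larger than the previous one.
Next gap: 25 days. August 1, 2018 + 25 days = August 26, 2018.
Next gap: 30 days. August 26, 2018 + 30 days = September 25, 2018.
Next gap: 35 days. September 25, 2018 + 35 days = October 30, 2018.

August 26, 2018; September 25, 2018; October 30, 2018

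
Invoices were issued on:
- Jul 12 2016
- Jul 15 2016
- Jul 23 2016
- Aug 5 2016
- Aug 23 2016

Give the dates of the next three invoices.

Sep 15 2016, Oct 13 2016, Nov 15 2016

Gaps: 3, 8, 13, 18 days — each gap is 5 larger than the previous one.
Next gap: 23 days. Aug 23 2016 + 23 days = Sep 15 2016.
Next gap: 28 days. Sep 15 2016 + 28 days = Oct 13 2016.
Next gap: 33 days. Oct 13 2016 + 33 days = Nov 15 2016.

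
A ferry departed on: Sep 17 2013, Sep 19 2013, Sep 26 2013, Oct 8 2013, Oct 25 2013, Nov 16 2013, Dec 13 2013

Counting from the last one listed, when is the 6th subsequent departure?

Intervals are 2, 7, 12, 17, 22, 27 days — an arithmetic progression with common difference 5.
Next gap: 32 days. Dec 13 2013 + 32 days = Jan 14 2014.
Next gap: 37 days. Jan 14 2014 + 37 days = Feb 20 2014.
Next gap: 42 days. Feb 20 2014 + 42 days = Apr 3 2014.
Next gap: 47 days. Apr 3 2014 + 47 days = May 20 2014.
Next gap: 52 days. May 20 2014 + 52 days = Jul 11 2014.
Next gap: 57 days. Jul 11 2014 + 57 days = Sep 6 2014.

Sep 6 2014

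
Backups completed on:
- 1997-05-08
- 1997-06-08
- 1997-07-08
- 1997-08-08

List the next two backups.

Gaps: 31, 30, 31 days — not constant. Every event is on the 8th of the month.
Pattern: the 8th of each month.
Next: September 1997 → 1997-09-08.
Next: October 1997 → 1997-10-08.

1997-09-08, 1997-10-08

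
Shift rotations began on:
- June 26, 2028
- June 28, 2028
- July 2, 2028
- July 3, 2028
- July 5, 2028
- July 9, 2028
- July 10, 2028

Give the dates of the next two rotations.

Gaps: 2, 4, 1, 2, 4, 1 days — not constant, but cyclic with period 3.
The events fall on every Monday, Wednesday and Sunday.
The following Wednesday is July 12, 2028.
The following Sunday is July 16, 2028.

July 12, 2028; July 16, 2028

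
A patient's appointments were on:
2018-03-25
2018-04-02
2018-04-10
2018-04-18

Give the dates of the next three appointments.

2018-04-26, 2018-05-04, 2018-05-12

Gaps between consecutive events: 8, 8, 8 days — a constant 8-day interval.
2018-04-18 + 8 days = 2018-04-26.
2018-04-26 + 8 days = 2018-05-04.
2018-05-04 + 8 days = 2018-05-12.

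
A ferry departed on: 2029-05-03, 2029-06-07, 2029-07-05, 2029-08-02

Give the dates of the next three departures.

2029-09-06, 2029-10-04, 2029-11-01

All dates are Thursdays, 35, 28, 28 days apart.
Specifically, the 1st Thursday of each month.
1st Thursday of September 2029: 2029-09-06.
October 2029 — 1st Thursday is 2029-10-04.
November 2029 — 1st Thursday is 2029-11-01.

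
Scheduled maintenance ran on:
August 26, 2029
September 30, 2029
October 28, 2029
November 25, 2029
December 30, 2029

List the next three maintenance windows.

These are Sundays with 35, 28, 28, 35-day gaps.
Each is the final Sunday of its month — September 30, 2029 is past the 28th, so '4th Sunday' doesn't fit.
January 2030 ends with Sunday January 27, 2030.
February 2030 ends with Sunday February 24, 2030.
Last Sunday of March 2030: March 31, 2030.

January 27, 2030; February 24, 2030; March 31, 2030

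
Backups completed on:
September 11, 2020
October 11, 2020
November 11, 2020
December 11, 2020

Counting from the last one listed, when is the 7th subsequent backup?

July 11, 2021

The day-of-month is always 11 (30, 31, 30 days between events).
So this recurs on the 11th of each month.
Next: January 2021 → January 11, 2021.
Next: February 2021 → February 11, 2021.
March 2021: March 11, 2021.
Next: April 2021 → April 11, 2021.
Next: May 2021 → May 11, 2021.
June 2021: June 11, 2021.
July 2021: July 11, 2021.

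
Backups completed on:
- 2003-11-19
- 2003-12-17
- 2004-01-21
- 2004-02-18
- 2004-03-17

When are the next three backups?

2004-04-21, 2004-05-19, 2004-06-16

All dates are Wednesdays, 28, 35, 28, 28 days apart.
Specifically, the 3rd Wednesday of each month.
April 2004 — 3rd Wednesday is 2004-04-21.
3rd Wednesday of May 2004: 2004-05-19.
3rd Wednesday of June 2004: 2004-06-16.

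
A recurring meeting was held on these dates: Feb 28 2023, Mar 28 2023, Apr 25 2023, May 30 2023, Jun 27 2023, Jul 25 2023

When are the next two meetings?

Aug 29 2023, Sep 26 2023

Every date is a Tuesday; gaps 28, 28, 35, 28, 28 days.
Each is the last Tuesday of its month (at least one falls on the 29th or later, ruling out '4th Tuesday').
Last Tuesday of August 2023: Aug 29 2023.
September 2023 ends with Tuesday Sep 26 2023.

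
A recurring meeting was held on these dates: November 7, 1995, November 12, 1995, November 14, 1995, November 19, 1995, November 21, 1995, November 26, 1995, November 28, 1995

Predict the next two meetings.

Every event lands on a Tuesday or Sunday (gaps cycle 5, 2, 5, 2, 5, 2).
So the schedule is: every Tuesday and Sunday.
The following Sunday is December 3, 1995.
The following Tuesday is December 5, 1995.

December 3, 1995; December 5, 1995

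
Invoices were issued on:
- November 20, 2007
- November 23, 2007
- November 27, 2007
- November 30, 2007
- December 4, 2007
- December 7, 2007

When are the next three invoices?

December 11, 2007; December 14, 2007; December 18, 2007

The gap pattern 3, 4, 3, 4, 3 repeats every 2 events.
These are the Tuesdays and Fridays of each week.
The following Tuesday is December 11, 2007.
The following Friday is December 14, 2007.
The following Tuesday is December 18, 2007.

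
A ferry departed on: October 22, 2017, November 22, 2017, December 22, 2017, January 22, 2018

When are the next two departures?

The day-of-month is always 22 (31, 30, 31 days between events).
So this recurs on the 22nd of each month.
Next: February 2018 → February 22, 2018.
March 2018: March 22, 2018.

February 22, 2018; March 22, 2018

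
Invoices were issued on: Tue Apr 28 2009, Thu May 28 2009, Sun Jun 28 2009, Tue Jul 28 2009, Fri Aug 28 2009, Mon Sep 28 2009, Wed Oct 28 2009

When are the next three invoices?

Gaps: 30, 31, 30, 31, 31, 30 days — not constant. Every event is on the 28th of the month.
Pattern: the 28th of each month.
Next: November 2009 → Sat Nov 28 2009.
December 2009: Mon Dec 28 2009.
Next: January 2010 → Thu Jan 28 2010.

Sat Nov 28 2009, Mon Dec 28 2009, Thu Jan 28 2010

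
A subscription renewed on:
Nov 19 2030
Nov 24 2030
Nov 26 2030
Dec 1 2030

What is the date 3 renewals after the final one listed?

The gap pattern 5, 2, 5 repeats every 2 events.
These are the Tuesdays and Sundays of each week.
The following Tuesday is Dec 3 2030.
Next Sunday: Dec 8 2030.
The following Tuesday is Dec 10 2030.

Dec 10 2030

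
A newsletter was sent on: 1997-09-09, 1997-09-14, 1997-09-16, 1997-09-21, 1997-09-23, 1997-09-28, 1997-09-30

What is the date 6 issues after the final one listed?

The gap pattern 5, 2, 5, 2, 5, 2 repeats every 2 events.
These are the Tuesdays and Sundays of each week.
Next Sunday: 1997-10-05.
Next Tuesday: 1997-10-07.
The following Sunday is 1997-10-12.
Next Tuesday: 1997-10-14.
Next Sunday: 1997-10-19.
The following Tuesday is 1997-10-21.

1997-10-21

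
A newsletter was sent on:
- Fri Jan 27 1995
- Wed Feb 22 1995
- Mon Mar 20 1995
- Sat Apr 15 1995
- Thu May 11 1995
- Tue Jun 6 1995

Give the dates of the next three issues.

Every event comes 26 days after the last (26, 26, 26, 26, 26).
Tue Jun 6 1995 + 26 days = Sun Jul 2 1995.
Sun Jul 2 1995 + 26 days = Fri Jul 28 1995.
Fri Jul 28 1995 + 26 days = Wed Aug 23 1995.

Sun Jul 2 1995, Fri Jul 28 1995, Wed Aug 23 1995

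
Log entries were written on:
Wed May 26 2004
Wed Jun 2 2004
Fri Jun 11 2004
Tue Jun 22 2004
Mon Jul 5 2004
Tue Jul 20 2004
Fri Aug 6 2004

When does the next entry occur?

Wed Aug 25 2004

The spacing grows by 2 each time: 7, 9, 11, 13, 15, 17 days.
Next gap: 19 days. Fri Aug 6 2004 + 19 days = Wed Aug 25 2004.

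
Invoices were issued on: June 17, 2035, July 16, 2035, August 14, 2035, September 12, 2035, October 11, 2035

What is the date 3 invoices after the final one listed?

January 6, 2036

Gaps between consecutive events: 29, 29, 29, 29 days — a constant 29-day interval.
October 11, 2035 + 29 days = November 9, 2035.
November 9, 2035 + 29 days = December 8, 2035.
December 8, 2035 + 29 days = January 6, 2036.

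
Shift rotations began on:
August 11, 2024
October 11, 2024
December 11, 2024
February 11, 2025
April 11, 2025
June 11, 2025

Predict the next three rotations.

August 11, 2025; October 11, 2025; December 11, 2025

The day-of-month is always 11 (61, 61, 62, 59, 61 days between events).
So this recurs on the 11th of every 2 months.
August 2025: August 11, 2025.
Next: October 2025 → October 11, 2025.
December 2025: December 11, 2025.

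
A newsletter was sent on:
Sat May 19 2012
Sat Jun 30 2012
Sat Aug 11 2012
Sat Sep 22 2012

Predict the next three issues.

Sat Nov 3 2012, Sat Dec 15 2012, Sat Jan 26 2013

The spacing is 42, 42, 42 days — always 42 days.
Sat Sep 22 2012 + 42 days = Sat Nov 3 2012.
Sat Nov 3 2012 + 42 days = Sat Dec 15 2012.
Sat Dec 15 2012 + 42 days = Sat Jan 26 2013.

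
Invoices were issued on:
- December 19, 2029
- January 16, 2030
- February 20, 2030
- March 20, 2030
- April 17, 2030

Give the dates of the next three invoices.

Gaps: 28, 35, 28, 28 days — a mix of 28 and 35. Every date is a Wednesday.
Each is the 3rd Wednesday of its month.
3rd Wednesday of May 2030: May 15, 2030.
3rd Wednesday of June 2030: June 19, 2030.
July 2030 — 3rd Wednesday is July 17, 2030.

May 15, 2030; June 19, 2030; July 17, 2030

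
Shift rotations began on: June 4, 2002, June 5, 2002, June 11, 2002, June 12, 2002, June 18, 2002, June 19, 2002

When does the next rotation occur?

The gap pattern 1, 6, 1, 6, 1 repeats every 2 events.
These are the Tuesdays and Wednesdays of each week.
The following Tuesday is June 25, 2002.

June 25, 2002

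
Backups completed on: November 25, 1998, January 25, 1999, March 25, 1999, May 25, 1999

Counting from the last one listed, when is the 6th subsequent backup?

The day-of-month is always 25 (61, 59, 61 days between events).
So this recurs on the 25th of every 2 months.
July 1999: July 25, 1999.
Next: September 1999 → September 25, 1999.
Next: November 1999 → November 25, 1999.
Next: January 2000 → January 25, 2000.
Next: March 2000 → March 25, 2000.
Next: May 2000 → May 25, 2000.

May 25, 2000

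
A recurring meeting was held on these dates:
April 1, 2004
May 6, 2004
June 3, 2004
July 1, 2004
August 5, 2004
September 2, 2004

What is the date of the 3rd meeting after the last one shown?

December 2, 2004

Gaps: 35, 28, 28, 35, 28 days — a mix of 28 and 35. Every date is a Thursday.
Each is the 1st Thursday of its month.
1st Thursday of October 2004: October 7, 2004.
November 2004 — 1st Thursday is November 4, 2004.
December 2004 — 1st Thursday is December 2, 2004.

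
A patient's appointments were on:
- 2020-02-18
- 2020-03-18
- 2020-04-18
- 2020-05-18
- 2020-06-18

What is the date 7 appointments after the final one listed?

2021-01-18

The day-of-month is always 18 (29, 31, 30, 31 days between events).
So this recurs on the 18th of each month.
Next: July 2020 → 2020-07-18.
Next: August 2020 → 2020-08-18.
Next: September 2020 → 2020-09-18.
October 2020: 2020-10-18.
November 2020: 2020-11-18.
Next: December 2020 → 2020-12-18.
Next: January 2021 → 2021-01-18.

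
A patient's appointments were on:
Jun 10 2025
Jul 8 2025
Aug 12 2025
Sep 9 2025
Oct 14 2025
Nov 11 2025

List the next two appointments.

All dates are Tuesdays, 28, 35, 28, 35, 28 days apart.
Specifically, the 2nd Tuesday of each month.
December 2025 — 2nd Tuesday is Dec 9 2025.
January 2026 — 2nd Tuesday is Jan 13 2026.

Dec 9 2025, Jan 13 2026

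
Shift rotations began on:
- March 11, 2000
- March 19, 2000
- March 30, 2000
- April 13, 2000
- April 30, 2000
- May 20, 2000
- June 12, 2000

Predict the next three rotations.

July 8, 2000; August 6, 2000; September 7, 2000

The spacing grows by 3 each time: 8, 11, 14, 17, 20, 23 days.
Next gap: 26 days. June 12, 2000 + 26 days = July 8, 2000.
Next gap: 29 days. July 8, 2000 + 29 days = August 6, 2000.
Next gap: 32 days. August 6, 2000 + 32 days = September 7, 2000.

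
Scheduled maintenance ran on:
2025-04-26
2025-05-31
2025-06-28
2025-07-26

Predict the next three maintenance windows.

2025-08-30, 2025-09-27, 2025-10-25

Every date is a Saturday; gaps 35, 28, 28 days.
Each is the last Saturday of its month (at least one falls on the 29th or later, ruling out '4th Saturday').
Last Saturday of August 2025: 2025-08-30.
Last Saturday of September 2025: 2025-09-27.
Last Saturday of October 2025: 2025-10-25.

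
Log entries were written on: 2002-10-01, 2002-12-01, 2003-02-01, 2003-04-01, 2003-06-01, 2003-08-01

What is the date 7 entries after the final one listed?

2004-10-01

Each date is the 1st; the gaps (61, 62, 59, 61, 61) track the month lengths.
The rule is the 1st of every 2 months.
Next: October 2003 → 2003-10-01.
Next: December 2003 → 2003-12-01.
Next: February 2004 → 2004-02-01.
Next: April 2004 → 2004-04-01.
June 2004: 2004-06-01.
August 2004: 2004-08-01.
Next: October 2004 → 2004-10-01.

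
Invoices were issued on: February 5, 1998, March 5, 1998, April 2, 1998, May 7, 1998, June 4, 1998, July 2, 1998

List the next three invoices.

These are Thursdays at 28- or 35-day spacing (28, 28, 35, 28, 28).
The pattern: 1st Thursday of the month.
August 1998 — 1st Thursday is August 6, 1998.
1st Thursday of September 1998: September 3, 1998.
1st Thursday of October 1998: October 1, 1998.

August 6, 1998; September 3, 1998; October 1, 1998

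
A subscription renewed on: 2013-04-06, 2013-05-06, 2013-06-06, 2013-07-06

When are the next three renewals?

Gaps: 30, 31, 30 days — not constant. Every event is on the 6th of the month.
Pattern: the 6th of each month.
Next: August 2013 → 2013-08-06.
Next: September 2013 → 2013-09-06.
Next: October 2013 → 2013-10-06.

2013-08-06, 2013-09-06, 2013-10-06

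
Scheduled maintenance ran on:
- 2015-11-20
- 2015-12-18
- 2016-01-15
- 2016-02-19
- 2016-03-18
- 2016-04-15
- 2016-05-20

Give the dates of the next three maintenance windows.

2016-06-17, 2016-07-15, 2016-08-19

All dates are Fridays, 28, 28, 35, 28, 28, 35 days apart.
Specifically, the 3rd Friday of each month.
3rd Friday of June 2016: 2016-06-17.
3rd Friday of July 2016: 2016-07-15.
August 2016 — 3rd Friday is 2016-08-19.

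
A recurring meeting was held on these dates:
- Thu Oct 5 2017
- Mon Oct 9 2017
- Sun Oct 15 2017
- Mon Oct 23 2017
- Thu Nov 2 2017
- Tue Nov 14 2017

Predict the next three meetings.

Intervals are 4, 6, 8, 10, 12 days — an arithmetic progression with common difference 2.
Next gap: 14 days. Tue Nov 14 2017 + 14 days = Tue Nov 28 2017.
Next gap: 16 days. Tue Nov 28 2017 + 16 days = Thu Dec 14 2017.
Next gap: 18 days. Thu Dec 14 2017 + 18 days = Mon Jan 1 2018.

Tue Nov 28 2017, Thu Dec 14 2017, Mon Jan 1 2018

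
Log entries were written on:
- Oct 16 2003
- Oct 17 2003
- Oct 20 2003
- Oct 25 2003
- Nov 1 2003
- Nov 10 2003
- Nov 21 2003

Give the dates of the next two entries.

The spacing grows by 2 each time: 1, 3, 5, 7, 9, 11 days.
Next gap: 13 days. Nov 21 2003 + 13 days = Dec 4 2003.
Next gap: 15 days. Dec 4 2003 + 15 days = Dec 19 2003.

Dec 4 2003, Dec 19 2003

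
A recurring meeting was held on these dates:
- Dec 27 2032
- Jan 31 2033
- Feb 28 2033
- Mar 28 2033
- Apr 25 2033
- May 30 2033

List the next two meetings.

Jun 27 2033, Jul 25 2033

Every date is a Monday; gaps 35, 28, 28, 28, 35 days.
Each is the last Monday of its month (at least one falls on the 29th or later, ruling out '4th Monday').
Last Monday of June 2033: Jun 27 2033.
Last Monday of July 2033: Jul 25 2033.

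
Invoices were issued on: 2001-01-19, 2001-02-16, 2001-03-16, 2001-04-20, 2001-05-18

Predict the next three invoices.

These are Fridays at 28- or 35-day spacing (28, 28, 35, 28).
The pattern: 3rd Friday of the month.
June 2001 — 3rd Friday is 2001-06-15.
July 2001 — 3rd Friday is 2001-07-20.
3rd Friday of August 2001: 2001-08-17.

2001-06-15, 2001-07-20, 2001-08-17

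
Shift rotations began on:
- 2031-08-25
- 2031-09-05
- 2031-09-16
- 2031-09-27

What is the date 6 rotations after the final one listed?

Every event comes 11 days after the last (11, 11, 11).
2031-09-27 + 11 days = 2031-10-08.
2031-10-08 + 11 days = 2031-10-19.
2031-10-19 + 11 days = 2031-10-30.
2031-10-30 + 11 days = 2031-11-10.
2031-11-10 + 11 days = 2031-11-21.
2031-11-21 + 11 days = 2031-12-02.

2031-12-02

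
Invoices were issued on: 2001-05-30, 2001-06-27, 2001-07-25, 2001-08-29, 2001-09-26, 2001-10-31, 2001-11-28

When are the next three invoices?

Every date is a Wednesday; gaps 28, 28, 35, 28, 35, 28 days.
Each is the last Wednesday of its month (at least one falls on the 29th or later, ruling out '4th Wednesday').
December 2001 ends with Wednesday 2001-12-26.
January 2002 ends with Wednesday 2002-01-30.
Last Wednesday of February 2002: 2002-02-27.

2001-12-26, 2002-01-30, 2002-02-27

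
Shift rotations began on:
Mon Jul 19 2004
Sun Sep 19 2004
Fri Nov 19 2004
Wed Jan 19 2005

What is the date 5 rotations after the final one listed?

Sat Nov 19 2005

The day-of-month is always 19 (62, 61, 61 days between events).
So this recurs on the 19th of every 2 months.
March 2005: Sat Mar 19 2005.
Next: May 2005 → Thu May 19 2005.
July 2005: Tue Jul 19 2005.
September 2005: Mon Sep 19 2005.
November 2005: Sat Nov 19 2005.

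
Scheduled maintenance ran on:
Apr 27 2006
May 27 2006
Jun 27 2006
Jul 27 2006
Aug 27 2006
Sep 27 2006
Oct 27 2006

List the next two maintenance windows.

Nov 27 2006, Dec 27 2006

Each date is the 27th; the gaps (30, 31, 30, 31, 31, 30) track the month lengths.
The rule is the 27th of each month.
Next: November 2006 → Nov 27 2006.
Next: December 2006 → Dec 27 2006.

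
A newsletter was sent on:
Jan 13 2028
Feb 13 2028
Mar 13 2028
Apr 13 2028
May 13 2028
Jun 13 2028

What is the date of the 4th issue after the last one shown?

Oct 13 2028

The day-of-month is always 13 (31, 29, 31, 30, 31 days between events).
So this recurs on the 13th of each month.
Next: July 2028 → Jul 13 2028.
August 2028: Aug 13 2028.
Next: September 2028 → Sep 13 2028.
October 2028: Oct 13 2028.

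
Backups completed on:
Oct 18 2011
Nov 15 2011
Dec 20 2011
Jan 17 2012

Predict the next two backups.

Gaps: 28, 35, 28 days — a mix of 28 and 35. Every date is a Tuesday.
Each is the 3rd Tuesday of its month.
February 2012 — 3rd Tuesday is Feb 21 2012.
3rd Tuesday of March 2012: Mar 20 2012.

Feb 21 2012, Mar 20 2012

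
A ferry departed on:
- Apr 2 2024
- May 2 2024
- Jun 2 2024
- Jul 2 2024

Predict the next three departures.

Aug 2 2024, Sep 2 2024, Oct 2 2024

The day-of-month is always 2 (30, 31, 30 days between events).
So this recurs on the 2nd of each month.
Next: August 2024 → Aug 2 2024.
September 2024: Sep 2 2024.
October 2024: Oct 2 2024.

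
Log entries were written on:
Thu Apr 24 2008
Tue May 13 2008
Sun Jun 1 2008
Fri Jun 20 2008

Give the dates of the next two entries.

Wed Jul 9 2008, Mon Jul 28 2008

The spacing is 19, 19, 19 days — always 19 days.
Fri Jun 20 2008 + 19 days = Wed Jul 9 2008.
Wed Jul 9 2008 + 19 days = Mon Jul 28 2008.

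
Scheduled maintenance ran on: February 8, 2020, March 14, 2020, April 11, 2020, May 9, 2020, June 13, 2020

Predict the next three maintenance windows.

July 11, 2020; August 8, 2020; September 12, 2020

Gaps: 35, 28, 28, 35 days — a mix of 28 and 35. Every date is a Saturday.
Each is the 2nd Saturday of its month.
July 2020 — 2nd Saturday is July 11, 2020.
2nd Saturday of August 2020: August 8, 2020.
2nd Saturday of September 2020: September 12, 2020.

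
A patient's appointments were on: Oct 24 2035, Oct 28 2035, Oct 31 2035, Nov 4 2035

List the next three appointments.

Gaps: 4, 3, 4 days — not constant, but cyclic with period 2.
The events fall on every Wednesday and Sunday.
Next Wednesday: Nov 7 2035.
The following Sunday is Nov 11 2035.
The following Wednesday is Nov 14 2035.

Nov 7 2035, Nov 11 2035, Nov 14 2035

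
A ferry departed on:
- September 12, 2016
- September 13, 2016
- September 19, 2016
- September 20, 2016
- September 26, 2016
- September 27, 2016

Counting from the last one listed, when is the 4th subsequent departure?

Every event lands on a Monday or Tuesday (gaps cycle 1, 6, 1, 6, 1).
So the schedule is: every Monday and Tuesday.
The following Monday is October 3, 2016.
Next Tuesday: October 4, 2016.
The following Monday is October 10, 2016.
Next Tuesday: October 11, 2016.

October 11, 2016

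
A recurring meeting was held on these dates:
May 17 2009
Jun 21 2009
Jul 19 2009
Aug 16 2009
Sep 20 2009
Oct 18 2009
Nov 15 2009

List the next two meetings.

These are Sundays at 28- or 35-day spacing (35, 28, 28, 35, 28, 28).
The pattern: 3rd Sunday of the month.
December 2009 — 3rd Sunday is Dec 20 2009.
January 2010 — 3rd Sunday is Jan 17 2010.

Dec 20 2009, Jan 17 2010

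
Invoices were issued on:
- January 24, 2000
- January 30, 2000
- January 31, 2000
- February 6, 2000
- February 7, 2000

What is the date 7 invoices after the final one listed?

Every event lands on a Monday or Sunday (gaps cycle 6, 1, 6, 1).
So the schedule is: every Monday and Sunday.
The following Sunday is February 13, 2000.
The following Monday is February 14, 2000.
Next Sunday: February 20, 2000.
The following Monday is February 21, 2000.
Next Sunday: February 27, 2000.
Next Monday: February 28, 2000.
The following Sunday is March 5, 2000.

March 5, 2000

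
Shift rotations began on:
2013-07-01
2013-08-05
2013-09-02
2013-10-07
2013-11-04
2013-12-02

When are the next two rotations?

These are Mondays at 28- or 35-day spacing (35, 28, 35, 28, 28).
The pattern: 1st Monday of the month.
January 2014 — 1st Monday is 2014-01-06.
1st Monday of February 2014: 2014-02-03.

2014-01-06, 2014-02-03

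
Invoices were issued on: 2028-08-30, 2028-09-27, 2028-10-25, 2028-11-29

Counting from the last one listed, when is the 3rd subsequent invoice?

Every date is a Wednesday; gaps 28, 28, 35 days.
Each is the last Wednesday of its month (at least one falls on the 29th or later, ruling out '4th Wednesday').
December 2028 ends with Wednesday 2028-12-27.
January 2029 ends with Wednesday 2029-01-31.
Last Wednesday of February 2029: 2029-02-28.

2029-02-28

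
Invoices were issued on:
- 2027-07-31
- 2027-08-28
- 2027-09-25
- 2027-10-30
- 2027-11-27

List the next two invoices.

2027-12-25, 2028-01-29

All Saturdays; the gaps (28, 28, 35, 28) vary with month length.
This is the last Saturday of each month.
December 2027 ends with Saturday 2027-12-25.
Last Saturday of January 2028: 2028-01-29.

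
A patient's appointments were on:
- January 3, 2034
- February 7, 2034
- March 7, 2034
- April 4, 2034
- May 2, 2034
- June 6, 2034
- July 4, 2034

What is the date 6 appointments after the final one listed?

Gaps: 35, 28, 28, 28, 35, 28 days — a mix of 28 and 35. Every date is a Tuesday.
Each is the 1st Tuesday of its month.
August 2034 — 1st Tuesday is August 1, 2034.
1st Tuesday of September 2034: September 5, 2034.
October 2034 — 1st Tuesday is October 3, 2034.
1st Tuesday of November 2034: November 7, 2034.
December 2034 — 1st Tuesday is December 5, 2034.
January 2035 — 1st Tuesday is January 2, 2035.

January 2, 2035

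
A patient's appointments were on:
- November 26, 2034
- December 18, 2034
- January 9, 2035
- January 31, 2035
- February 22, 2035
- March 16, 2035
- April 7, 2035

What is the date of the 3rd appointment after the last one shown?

Gaps between consecutive events: 22, 22, 22, 22, 22, 22 days — a constant 22-day interval.
April 7, 2035 + 22 days = April 29, 2035.
April 29, 2035 + 22 days = May 21, 2035.
May 21, 2035 + 22 days = June 12, 2035.

June 12, 2035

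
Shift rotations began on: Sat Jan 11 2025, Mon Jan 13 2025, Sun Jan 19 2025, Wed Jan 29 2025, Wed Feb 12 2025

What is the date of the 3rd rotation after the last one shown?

The spacing grows by 4 each time: 2, 6, 10, 14 days.
Next gap: 18 days. Wed Feb 12 2025 + 18 days = Sun Mar 2 2025.
Next gap: 22 days. Sun Mar 2 2025 + 22 days = Mon Mar 24 2025.
Next gap: 26 days. Mon Mar 24 2025 + 26 days = Sat Apr 19 2025.

Sat Apr 19 2025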